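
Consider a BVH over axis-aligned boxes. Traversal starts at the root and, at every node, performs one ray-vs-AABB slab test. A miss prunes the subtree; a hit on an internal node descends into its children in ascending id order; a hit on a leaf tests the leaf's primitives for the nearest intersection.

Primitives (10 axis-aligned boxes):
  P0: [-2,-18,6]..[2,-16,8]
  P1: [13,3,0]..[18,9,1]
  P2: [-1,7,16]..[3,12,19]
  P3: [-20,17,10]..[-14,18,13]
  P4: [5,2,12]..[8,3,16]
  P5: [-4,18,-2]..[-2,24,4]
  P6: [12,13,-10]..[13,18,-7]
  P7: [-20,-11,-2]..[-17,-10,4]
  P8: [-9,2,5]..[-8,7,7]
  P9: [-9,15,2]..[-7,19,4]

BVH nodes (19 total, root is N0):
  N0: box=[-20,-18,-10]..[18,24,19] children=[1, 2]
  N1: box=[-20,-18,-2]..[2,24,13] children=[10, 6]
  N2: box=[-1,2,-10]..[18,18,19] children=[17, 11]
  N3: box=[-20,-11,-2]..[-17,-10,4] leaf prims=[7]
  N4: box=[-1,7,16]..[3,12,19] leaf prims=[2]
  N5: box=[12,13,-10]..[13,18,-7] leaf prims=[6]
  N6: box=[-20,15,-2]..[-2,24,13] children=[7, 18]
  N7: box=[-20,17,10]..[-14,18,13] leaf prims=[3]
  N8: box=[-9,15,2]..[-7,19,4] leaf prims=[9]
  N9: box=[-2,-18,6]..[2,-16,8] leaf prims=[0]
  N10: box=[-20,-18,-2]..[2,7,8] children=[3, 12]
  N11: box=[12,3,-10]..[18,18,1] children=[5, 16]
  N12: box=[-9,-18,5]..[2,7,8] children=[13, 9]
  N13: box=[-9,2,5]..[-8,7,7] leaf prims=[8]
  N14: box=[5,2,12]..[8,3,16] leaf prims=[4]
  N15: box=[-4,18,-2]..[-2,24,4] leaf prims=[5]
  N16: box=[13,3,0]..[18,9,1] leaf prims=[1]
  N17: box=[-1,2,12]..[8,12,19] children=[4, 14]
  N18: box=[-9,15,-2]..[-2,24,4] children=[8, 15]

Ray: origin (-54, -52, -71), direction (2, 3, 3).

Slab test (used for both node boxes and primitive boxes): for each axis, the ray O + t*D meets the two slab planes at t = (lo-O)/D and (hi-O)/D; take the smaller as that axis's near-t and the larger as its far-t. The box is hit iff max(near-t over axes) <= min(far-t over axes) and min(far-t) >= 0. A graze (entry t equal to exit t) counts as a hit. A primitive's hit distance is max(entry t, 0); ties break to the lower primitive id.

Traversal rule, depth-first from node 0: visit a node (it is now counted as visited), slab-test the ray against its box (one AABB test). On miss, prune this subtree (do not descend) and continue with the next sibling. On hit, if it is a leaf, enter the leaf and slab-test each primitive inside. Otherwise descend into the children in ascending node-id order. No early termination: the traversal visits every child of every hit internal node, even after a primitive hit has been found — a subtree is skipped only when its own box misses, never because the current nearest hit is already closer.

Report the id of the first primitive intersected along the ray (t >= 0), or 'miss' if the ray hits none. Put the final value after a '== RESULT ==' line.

Traverse from the root:
N0 x:[17,36] y:[34/3,76/3] z:[61/3,30] -> hit [61/3,76/3], descend [1, 2]
  N1 x:[17,28] y:[34/3,76/3] z:[23,28] -> hit [23,76/3], descend [6, 10]
    N6 x:[17,26] y:[67/3,76/3] z:[23,28] -> hit [23,76/3], descend [7, 18]
      N7 x:[17,20] y:[23,70/3] z:[27,28] -> miss, prune
      N18 x:[45/2,26] y:[67/3,76/3] z:[23,25] -> hit [23,25], descend [8, 15]
        N8 x:[45/2,47/2] y:[67/3,71/3] z:[73/3,25] -> miss, prune
        N15 x:[25,26] y:[70/3,76/3] z:[23,25] -> hit [25,25] leaf, test {P5@t=25}
    N10 x:[17,28] y:[34/3,59/3] z:[23,79/3] -> miss, prune
  N2 x:[53/2,36] y:[18,70/3] z:[61/3,30] -> miss, prune

Summary -> nodes [0, 1, 6, 7, 18, 8, 15, 10, 2]; box-tests=9; leaf-entries=1; first=P5

== RESULT ==
5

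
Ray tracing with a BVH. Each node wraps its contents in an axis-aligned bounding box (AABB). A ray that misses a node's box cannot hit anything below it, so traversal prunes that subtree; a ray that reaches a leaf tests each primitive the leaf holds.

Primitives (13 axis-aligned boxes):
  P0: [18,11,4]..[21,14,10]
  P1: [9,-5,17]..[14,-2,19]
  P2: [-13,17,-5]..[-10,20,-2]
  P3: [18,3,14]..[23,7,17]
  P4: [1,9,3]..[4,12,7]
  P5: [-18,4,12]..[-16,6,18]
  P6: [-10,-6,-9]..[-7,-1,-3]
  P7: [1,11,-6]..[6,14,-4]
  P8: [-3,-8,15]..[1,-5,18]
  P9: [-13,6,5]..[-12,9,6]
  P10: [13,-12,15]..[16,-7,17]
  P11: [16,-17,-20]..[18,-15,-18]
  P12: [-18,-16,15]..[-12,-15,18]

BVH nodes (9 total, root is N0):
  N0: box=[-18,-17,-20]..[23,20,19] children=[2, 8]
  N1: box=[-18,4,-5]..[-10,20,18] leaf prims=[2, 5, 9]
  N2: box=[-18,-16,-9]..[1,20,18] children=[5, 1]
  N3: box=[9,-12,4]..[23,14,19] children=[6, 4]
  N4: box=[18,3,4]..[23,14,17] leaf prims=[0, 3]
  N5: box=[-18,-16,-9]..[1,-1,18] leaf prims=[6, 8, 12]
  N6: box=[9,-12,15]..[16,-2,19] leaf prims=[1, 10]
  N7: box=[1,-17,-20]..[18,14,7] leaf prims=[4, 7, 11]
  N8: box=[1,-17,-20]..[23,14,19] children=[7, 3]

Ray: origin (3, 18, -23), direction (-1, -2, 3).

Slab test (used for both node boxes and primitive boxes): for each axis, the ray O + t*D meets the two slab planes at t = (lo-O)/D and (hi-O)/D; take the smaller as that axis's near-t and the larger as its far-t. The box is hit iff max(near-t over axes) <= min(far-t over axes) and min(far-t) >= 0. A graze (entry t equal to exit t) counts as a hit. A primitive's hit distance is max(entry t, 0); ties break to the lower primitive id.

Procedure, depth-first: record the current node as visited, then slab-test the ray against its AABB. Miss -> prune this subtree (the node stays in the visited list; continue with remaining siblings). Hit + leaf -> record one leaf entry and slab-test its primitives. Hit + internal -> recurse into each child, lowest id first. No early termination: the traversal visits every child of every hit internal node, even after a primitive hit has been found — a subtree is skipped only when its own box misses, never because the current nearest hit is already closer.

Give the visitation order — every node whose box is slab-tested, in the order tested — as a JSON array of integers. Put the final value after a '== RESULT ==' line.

Walk:
N0 x:[-20,21] y:[-1,35/2] z:[1,14] -> hit [1,14], descend [2, 8]
  N2 x:[2,21] y:[-1,17] z:[14/3,41/3] -> hit [14/3,41/3], descend [1, 5]
    N1 x:[13,21] y:[-1,7] z:[6,41/3] -> miss, prune
    N5 x:[2,21] y:[19/2,17] z:[14/3,41/3] -> hit [19/2,41/3] leaf, test {P6(miss), P8(miss), P12(miss)}
  N8 x:[-20,2] y:[2,35/2] z:[1,14] -> hit [2,2], descend [3, 7]
    N3 x:[-20,-6] y:[2,15] z:[9,14] -> miss, prune
    N7 x:[-15,2] y:[2,35/2] z:[1,10] -> hit [2,2] leaf, test {P4(miss), P7(miss), P11(miss)}

Summary -> nodes [0, 2, 1, 5, 8, 3, 7]; box-tests=7; leaf-entries=2; first=miss

== RESULT ==
[0, 2, 1, 5, 8, 3, 7]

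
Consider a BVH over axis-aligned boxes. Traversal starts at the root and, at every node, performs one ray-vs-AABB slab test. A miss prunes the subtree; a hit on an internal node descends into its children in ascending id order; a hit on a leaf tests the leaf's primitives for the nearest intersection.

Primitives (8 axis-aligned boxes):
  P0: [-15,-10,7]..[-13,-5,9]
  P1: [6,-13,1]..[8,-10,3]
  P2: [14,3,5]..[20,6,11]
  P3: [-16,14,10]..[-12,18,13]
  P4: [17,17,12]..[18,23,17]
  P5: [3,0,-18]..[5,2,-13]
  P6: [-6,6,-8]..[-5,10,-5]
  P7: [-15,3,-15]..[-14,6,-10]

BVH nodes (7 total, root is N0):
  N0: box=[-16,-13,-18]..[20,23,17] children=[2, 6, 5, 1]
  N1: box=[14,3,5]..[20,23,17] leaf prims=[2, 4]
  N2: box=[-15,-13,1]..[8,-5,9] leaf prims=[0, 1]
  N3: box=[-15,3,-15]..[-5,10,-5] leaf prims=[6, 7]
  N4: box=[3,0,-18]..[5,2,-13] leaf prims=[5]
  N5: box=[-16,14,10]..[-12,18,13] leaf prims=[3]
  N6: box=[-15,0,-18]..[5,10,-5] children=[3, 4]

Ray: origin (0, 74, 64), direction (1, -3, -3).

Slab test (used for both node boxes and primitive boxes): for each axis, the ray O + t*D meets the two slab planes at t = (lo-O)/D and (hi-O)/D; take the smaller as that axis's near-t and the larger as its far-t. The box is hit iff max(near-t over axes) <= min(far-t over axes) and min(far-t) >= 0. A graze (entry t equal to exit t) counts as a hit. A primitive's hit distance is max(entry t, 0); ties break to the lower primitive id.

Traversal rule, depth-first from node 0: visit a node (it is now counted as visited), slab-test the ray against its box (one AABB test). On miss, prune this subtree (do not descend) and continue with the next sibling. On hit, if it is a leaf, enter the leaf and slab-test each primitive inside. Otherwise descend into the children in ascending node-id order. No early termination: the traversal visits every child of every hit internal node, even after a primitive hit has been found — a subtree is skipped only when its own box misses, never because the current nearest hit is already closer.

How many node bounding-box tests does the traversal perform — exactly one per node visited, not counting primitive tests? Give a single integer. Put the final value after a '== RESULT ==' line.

Trace the traversal:
N0 x:[-16,20] y:[17,29] z:[47/3,82/3] -> hit [17,20], descend [1, 2, 5, 6]
  N1 x:[14,20] y:[17,71/3] z:[47/3,59/3] -> hit [17,59/3] leaf, test {P2(miss), P4@t=17}
  N2 x:[-15,8] y:[79/3,29] z:[55/3,21] -> miss, prune
  N5 x:[-16,-12] y:[56/3,20] z:[17,18] -> miss, prune
  N6 x:[-15,5] y:[64/3,74/3] z:[23,82/3] -> miss, prune

5 AABB tests over nodes [0, 1, 2, 5, 6]; 1 leaf entered; closest P4.

== RESULT ==
5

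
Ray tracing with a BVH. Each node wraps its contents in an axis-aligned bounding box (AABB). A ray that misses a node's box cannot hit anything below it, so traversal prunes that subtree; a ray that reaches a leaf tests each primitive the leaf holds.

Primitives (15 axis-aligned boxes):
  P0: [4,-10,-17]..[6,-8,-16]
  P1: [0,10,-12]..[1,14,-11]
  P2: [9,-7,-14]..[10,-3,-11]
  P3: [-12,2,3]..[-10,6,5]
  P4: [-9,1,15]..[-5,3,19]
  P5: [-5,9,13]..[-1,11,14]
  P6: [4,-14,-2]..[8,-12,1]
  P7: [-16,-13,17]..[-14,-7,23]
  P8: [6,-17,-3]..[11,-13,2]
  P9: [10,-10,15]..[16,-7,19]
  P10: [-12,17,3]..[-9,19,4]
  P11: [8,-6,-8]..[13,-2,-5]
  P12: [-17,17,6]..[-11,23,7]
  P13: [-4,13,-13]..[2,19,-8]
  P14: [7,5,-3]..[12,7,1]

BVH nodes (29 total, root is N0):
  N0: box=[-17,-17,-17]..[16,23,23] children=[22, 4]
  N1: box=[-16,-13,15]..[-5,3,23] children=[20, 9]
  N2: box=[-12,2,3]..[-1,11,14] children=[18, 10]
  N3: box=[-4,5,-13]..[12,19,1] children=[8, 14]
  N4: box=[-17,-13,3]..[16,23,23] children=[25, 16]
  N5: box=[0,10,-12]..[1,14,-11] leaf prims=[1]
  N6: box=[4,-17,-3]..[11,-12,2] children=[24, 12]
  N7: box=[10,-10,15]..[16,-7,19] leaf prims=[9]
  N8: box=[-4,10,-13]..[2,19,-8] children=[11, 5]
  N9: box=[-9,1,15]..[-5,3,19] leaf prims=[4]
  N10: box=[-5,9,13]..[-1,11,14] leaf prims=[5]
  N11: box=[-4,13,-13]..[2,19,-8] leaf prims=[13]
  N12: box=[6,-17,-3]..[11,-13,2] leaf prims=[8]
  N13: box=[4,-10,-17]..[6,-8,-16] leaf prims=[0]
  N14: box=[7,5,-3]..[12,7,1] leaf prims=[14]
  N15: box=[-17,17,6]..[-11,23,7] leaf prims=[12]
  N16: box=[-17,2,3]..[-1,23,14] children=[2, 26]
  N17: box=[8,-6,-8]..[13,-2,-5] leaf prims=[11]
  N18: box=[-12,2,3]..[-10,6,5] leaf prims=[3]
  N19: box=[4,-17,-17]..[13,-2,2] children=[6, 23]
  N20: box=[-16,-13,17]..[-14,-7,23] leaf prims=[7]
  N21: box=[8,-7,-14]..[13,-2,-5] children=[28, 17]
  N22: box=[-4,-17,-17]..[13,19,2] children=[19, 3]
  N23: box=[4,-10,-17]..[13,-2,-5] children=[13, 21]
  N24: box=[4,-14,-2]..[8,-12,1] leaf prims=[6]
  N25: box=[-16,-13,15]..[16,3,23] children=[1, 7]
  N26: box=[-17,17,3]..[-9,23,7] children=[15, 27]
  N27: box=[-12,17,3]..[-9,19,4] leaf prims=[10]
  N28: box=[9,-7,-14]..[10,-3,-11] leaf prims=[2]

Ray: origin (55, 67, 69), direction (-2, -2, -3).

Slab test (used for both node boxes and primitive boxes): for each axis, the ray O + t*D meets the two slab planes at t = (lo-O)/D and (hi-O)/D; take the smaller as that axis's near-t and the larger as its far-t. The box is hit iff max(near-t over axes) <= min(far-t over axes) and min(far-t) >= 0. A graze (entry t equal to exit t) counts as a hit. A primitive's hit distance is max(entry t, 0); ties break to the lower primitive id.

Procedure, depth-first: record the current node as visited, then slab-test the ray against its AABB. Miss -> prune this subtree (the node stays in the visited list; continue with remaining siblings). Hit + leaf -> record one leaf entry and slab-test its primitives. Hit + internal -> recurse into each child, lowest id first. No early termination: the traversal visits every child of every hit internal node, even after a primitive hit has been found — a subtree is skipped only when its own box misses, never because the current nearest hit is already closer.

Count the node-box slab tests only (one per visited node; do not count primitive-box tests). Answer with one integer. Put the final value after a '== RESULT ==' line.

Traverse from the root:
N0 x:[39/2,36] y:[22,42] z:[46/3,86/3] -> hit [22,86/3], descend [4, 22]
  N4 x:[39/2,36] y:[22,40] z:[46/3,22] -> hit [22,22], descend [16, 25]
    N16 x:[28,36] y:[22,65/2] z:[55/3,22] -> miss, prune
    N25 x:[39/2,71/2] y:[32,40] z:[46/3,18] -> miss, prune
  N22 x:[21,59/2] y:[24,42] z:[67/3,86/3] -> hit [24,86/3], descend [3, 19]
    N3 x:[43/2,59/2] y:[24,31] z:[68/3,82/3] -> hit [24,82/3], descend [8, 14]
      N8 x:[53/2,59/2] y:[24,57/2] z:[77/3,82/3] -> hit [53/2,82/3], descend [5, 11]
        N5 x:[27,55/2] y:[53/2,57/2] z:[80/3,27] -> hit [27,27] leaf, test {P1@t=27}
        N11 x:[53/2,59/2] y:[24,27] z:[77/3,82/3] -> hit [53/2,27] leaf, test {P13@t=53/2}
      N14 x:[43/2,24] y:[30,31] z:[68/3,24] -> miss, prune
    N19 x:[21,51/2] y:[69/2,42] z:[67/3,86/3] -> miss, prune

Visited [0, 4, 16, 25, 22, 3, 8, 5, 11, 14, 19]. Tests: 11 box, 2 leaf. Nearest: P13.

== RESULT ==
11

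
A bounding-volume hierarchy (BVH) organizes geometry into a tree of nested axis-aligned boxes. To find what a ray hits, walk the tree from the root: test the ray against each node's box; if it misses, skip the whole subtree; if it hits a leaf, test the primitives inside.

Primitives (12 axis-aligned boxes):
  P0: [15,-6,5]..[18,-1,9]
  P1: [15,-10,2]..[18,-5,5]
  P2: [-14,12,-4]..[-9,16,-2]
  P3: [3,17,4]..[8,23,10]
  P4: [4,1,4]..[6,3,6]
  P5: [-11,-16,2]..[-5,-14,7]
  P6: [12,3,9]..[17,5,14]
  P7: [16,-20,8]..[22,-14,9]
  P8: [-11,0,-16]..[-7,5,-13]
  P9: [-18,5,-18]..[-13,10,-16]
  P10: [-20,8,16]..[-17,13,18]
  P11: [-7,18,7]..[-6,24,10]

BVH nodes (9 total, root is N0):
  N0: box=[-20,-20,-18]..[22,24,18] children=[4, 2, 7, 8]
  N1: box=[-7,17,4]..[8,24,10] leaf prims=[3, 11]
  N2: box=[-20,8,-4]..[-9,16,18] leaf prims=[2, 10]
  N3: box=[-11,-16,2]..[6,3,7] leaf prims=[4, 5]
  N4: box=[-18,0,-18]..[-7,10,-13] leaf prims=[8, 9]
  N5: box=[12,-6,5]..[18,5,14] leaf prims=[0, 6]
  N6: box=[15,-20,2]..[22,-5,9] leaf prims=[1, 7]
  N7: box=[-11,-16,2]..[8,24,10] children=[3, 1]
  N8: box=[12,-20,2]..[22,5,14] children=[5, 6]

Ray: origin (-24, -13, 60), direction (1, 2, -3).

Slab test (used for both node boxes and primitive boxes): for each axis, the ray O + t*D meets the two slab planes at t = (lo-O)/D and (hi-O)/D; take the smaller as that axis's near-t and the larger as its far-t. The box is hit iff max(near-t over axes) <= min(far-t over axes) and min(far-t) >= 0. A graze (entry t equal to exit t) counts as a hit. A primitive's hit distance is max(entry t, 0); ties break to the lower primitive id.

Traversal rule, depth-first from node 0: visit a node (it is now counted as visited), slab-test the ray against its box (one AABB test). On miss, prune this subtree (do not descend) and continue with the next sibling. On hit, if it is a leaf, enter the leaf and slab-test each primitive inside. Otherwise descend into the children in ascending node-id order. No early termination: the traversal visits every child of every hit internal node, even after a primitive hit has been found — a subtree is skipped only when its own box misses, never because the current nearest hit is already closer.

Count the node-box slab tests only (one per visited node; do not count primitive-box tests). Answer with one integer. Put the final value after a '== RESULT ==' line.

Walk:
N0 x:[4,46] y:[-7/2,37/2] z:[14,26] -> hit [14,37/2], descend [2, 4, 7, 8]
  N2 x:[4,15] y:[21/2,29/2] z:[14,64/3] -> hit [14,29/2] leaf, test {P2(miss), P10(miss)}
  N4 x:[6,17] y:[13/2,23/2] z:[73/3,26] -> miss, prune
  N7 x:[13,32] y:[-3/2,37/2] z:[50/3,58/3] -> hit [50/3,37/2], descend [1, 3]
    N1 x:[17,32] y:[15,37/2] z:[50/3,56/3] -> hit [17,37/2] leaf, test {P3(miss), P11@t=17}
    N3 x:[13,30] y:[-3/2,8] z:[53/3,58/3] -> miss, prune
  N8 x:[36,46] y:[-7/2,9] z:[46/3,58/3] -> miss, prune

Summary -> nodes [0, 2, 4, 7, 1, 3, 8]; box-tests=7; leaf-entries=2; first=P11

== RESULT ==
7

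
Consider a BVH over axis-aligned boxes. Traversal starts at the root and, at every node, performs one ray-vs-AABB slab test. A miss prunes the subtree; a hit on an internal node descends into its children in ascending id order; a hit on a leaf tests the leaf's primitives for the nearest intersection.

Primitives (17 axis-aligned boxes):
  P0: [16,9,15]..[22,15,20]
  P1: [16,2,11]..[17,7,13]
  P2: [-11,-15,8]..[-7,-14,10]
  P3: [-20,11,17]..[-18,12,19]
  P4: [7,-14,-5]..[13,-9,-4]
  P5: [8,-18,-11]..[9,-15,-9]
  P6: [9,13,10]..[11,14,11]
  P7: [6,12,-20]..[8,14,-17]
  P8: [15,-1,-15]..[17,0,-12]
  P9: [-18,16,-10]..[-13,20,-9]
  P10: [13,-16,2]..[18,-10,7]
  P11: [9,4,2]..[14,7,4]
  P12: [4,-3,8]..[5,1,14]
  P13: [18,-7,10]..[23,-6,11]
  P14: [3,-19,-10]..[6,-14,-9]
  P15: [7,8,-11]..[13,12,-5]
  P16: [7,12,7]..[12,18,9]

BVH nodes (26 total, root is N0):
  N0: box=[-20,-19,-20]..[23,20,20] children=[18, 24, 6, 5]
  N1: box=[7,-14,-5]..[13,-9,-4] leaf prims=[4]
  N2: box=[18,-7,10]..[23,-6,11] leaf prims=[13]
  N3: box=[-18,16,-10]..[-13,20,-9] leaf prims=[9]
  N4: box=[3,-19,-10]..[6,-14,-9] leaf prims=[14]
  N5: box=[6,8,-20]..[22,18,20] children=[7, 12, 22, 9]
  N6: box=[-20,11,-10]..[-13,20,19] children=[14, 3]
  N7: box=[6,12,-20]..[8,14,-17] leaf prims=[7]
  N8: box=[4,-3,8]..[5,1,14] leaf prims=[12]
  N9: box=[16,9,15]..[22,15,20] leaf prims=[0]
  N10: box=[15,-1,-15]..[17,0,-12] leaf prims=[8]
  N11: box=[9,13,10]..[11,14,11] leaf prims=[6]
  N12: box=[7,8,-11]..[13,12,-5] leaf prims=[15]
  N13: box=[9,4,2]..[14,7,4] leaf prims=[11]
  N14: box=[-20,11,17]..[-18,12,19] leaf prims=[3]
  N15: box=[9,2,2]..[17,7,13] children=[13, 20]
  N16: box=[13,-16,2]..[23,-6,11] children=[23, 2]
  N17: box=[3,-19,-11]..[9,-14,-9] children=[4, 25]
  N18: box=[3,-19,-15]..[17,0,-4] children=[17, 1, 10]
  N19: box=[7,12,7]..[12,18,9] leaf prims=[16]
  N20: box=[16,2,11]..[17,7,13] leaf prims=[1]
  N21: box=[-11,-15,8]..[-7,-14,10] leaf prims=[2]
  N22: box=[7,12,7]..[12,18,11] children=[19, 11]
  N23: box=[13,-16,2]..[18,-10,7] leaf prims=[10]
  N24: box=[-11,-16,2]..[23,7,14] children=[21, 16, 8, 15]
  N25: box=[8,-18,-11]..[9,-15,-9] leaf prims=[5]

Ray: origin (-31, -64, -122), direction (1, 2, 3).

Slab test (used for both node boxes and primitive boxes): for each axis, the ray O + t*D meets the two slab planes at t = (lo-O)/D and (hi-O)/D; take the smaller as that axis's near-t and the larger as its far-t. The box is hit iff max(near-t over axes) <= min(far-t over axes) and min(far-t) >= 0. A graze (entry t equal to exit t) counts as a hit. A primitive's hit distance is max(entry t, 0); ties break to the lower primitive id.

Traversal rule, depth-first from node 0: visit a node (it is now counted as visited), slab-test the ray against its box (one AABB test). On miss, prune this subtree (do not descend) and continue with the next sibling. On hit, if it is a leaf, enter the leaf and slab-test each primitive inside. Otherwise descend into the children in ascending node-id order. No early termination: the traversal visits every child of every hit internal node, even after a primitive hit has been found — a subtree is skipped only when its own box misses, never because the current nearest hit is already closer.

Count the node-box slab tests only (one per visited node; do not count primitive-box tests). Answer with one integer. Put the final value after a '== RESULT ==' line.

Trace the traversal:
N0 x:[11,54] y:[45/2,42] z:[34,142/3] -> hit [34,42], descend [5, 6, 18, 24]
  N5 x:[37,53] y:[36,41] z:[34,142/3] -> hit [37,41], descend [7, 9, 12, 22]
    N7 x:[37,39] y:[38,39] z:[34,35] -> miss, prune
    N9 x:[47,53] y:[73/2,79/2] z:[137/3,142/3] -> miss, prune
    N12 x:[38,44] y:[36,38] z:[37,39] -> hit [38,38] leaf, test {P15@t=38}
    N22 x:[38,43] y:[38,41] z:[43,133/3] -> miss, prune
  N6 x:[11,18] y:[75/2,42] z:[112/3,47] -> miss, prune
  N18 x:[34,48] y:[45/2,32] z:[107/3,118/3] -> miss, prune
  N24 x:[20,54] y:[24,71/2] z:[124/3,136/3] -> miss, prune

order=[0, 5, 7, 9, 12, 22, 6, 18, 24]  |boxes|=9  |leaves|=1  hit=P15

== RESULT ==
9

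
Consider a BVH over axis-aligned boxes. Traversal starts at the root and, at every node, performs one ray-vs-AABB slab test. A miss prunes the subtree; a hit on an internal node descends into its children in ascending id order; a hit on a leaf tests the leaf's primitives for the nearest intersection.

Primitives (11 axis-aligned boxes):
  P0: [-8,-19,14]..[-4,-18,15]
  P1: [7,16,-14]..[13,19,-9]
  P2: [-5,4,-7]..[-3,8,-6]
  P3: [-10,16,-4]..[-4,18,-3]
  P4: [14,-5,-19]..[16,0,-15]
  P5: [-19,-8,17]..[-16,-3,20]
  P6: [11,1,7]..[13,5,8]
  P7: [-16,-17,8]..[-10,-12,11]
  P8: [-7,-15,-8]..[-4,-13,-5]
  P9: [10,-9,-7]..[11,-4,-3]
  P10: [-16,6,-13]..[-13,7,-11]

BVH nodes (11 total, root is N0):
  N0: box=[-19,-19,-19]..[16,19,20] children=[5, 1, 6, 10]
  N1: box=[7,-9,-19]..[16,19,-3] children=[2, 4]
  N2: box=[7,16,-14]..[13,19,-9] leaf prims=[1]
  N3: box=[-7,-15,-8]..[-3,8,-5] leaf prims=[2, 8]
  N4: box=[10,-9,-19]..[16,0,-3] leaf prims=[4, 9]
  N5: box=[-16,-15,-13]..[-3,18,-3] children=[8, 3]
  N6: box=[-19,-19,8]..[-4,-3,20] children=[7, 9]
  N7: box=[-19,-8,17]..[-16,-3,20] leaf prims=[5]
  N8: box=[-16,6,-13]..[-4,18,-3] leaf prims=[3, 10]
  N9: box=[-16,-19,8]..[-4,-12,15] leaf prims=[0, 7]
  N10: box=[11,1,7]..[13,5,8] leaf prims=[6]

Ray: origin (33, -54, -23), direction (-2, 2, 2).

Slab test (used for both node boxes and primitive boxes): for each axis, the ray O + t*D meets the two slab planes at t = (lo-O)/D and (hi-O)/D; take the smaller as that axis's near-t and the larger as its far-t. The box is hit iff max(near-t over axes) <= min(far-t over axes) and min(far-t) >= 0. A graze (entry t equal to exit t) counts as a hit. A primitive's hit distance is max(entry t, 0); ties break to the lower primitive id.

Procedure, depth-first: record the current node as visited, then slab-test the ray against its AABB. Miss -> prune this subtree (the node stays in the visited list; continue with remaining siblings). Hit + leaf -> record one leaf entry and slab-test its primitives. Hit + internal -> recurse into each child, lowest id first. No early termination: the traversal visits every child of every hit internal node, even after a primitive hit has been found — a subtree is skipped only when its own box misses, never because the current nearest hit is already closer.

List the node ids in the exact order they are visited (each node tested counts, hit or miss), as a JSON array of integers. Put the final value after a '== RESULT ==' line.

Walk:
N0 x:[17/2,26] y:[35/2,73/2] z:[2,43/2] -> hit [35/2,43/2], descend [1, 5, 6, 10]
  N1 x:[17/2,13] y:[45/2,73/2] z:[2,10] -> miss, prune
  N5 x:[18,49/2] y:[39/2,36] z:[5,10] -> miss, prune
  N6 x:[37/2,26] y:[35/2,51/2] z:[31/2,43/2] -> hit [37/2,43/2], descend [7, 9]
    N7 x:[49/2,26] y:[23,51/2] z:[20,43/2] -> miss, prune
    N9 x:[37/2,49/2] y:[35/2,21] z:[31/2,19] -> hit [37/2,19] leaf, test {P0(miss), P7(miss)}
  N10 x:[10,11] y:[55/2,59/2] z:[15,31/2] -> miss, prune

Summary -> nodes [0, 1, 5, 6, 7, 9, 10]; box-tests=7; leaf-entries=1; first=miss

== RESULT ==
[0, 1, 5, 6, 7, 9, 10]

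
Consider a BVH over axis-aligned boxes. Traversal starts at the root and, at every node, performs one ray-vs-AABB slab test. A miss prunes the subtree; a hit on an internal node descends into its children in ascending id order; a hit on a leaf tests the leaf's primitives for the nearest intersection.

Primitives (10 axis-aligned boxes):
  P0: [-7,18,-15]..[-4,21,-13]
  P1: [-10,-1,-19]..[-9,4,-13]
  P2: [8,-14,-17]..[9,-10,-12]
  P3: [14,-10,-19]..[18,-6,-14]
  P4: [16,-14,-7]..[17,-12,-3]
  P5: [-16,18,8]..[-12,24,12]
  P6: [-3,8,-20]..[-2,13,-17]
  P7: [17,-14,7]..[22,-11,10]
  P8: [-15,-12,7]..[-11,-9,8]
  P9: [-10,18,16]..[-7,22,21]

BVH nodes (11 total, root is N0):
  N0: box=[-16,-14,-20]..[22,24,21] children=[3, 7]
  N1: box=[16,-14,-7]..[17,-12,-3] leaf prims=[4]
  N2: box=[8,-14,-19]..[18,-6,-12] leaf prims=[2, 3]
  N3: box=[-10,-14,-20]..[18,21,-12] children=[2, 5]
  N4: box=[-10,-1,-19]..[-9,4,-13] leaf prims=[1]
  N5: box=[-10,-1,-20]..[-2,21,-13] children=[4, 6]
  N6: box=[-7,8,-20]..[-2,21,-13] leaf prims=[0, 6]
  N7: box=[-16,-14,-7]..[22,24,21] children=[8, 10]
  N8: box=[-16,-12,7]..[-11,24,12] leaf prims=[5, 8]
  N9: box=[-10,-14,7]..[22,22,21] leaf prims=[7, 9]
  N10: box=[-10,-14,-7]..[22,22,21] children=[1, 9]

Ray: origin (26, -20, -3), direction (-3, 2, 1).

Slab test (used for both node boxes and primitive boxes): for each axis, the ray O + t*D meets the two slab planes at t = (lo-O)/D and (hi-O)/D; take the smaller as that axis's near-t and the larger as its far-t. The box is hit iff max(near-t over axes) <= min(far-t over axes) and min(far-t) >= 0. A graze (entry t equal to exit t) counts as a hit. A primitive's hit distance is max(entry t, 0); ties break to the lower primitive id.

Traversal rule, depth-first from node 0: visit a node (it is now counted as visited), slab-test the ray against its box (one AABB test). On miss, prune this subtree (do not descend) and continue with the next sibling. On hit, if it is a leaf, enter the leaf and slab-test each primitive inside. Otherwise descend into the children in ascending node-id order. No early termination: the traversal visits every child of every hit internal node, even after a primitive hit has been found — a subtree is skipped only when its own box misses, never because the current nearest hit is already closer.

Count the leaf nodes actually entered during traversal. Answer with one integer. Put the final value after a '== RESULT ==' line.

Walk:
N0 x:[4/3,14] y:[3,22] z:[-17,24] -> hit [3,14], descend [3, 7]
  N3 x:[8/3,12] y:[3,41/2] z:[-17,-9] -> miss, prune
  N7 x:[4/3,14] y:[3,22] z:[-4,24] -> hit [3,14], descend [8, 10]
    N8 x:[37/3,14] y:[4,22] z:[10,15] -> hit [37/3,14] leaf, test {P5(miss), P8(miss)}
    N10 x:[4/3,12] y:[3,21] z:[-4,24] -> hit [3,12], descend [1, 9]
      N1 x:[3,10/3] y:[3,4] z:[-4,0] -> miss, prune
      N9 x:[4/3,12] y:[3,21] z:[10,24] -> hit [10,12] leaf, test {P7(miss), P9(miss)}

Summary -> nodes [0, 3, 7, 8, 10, 1, 9]; box-tests=7; leaf-entries=2; first=miss

== RESULT ==
2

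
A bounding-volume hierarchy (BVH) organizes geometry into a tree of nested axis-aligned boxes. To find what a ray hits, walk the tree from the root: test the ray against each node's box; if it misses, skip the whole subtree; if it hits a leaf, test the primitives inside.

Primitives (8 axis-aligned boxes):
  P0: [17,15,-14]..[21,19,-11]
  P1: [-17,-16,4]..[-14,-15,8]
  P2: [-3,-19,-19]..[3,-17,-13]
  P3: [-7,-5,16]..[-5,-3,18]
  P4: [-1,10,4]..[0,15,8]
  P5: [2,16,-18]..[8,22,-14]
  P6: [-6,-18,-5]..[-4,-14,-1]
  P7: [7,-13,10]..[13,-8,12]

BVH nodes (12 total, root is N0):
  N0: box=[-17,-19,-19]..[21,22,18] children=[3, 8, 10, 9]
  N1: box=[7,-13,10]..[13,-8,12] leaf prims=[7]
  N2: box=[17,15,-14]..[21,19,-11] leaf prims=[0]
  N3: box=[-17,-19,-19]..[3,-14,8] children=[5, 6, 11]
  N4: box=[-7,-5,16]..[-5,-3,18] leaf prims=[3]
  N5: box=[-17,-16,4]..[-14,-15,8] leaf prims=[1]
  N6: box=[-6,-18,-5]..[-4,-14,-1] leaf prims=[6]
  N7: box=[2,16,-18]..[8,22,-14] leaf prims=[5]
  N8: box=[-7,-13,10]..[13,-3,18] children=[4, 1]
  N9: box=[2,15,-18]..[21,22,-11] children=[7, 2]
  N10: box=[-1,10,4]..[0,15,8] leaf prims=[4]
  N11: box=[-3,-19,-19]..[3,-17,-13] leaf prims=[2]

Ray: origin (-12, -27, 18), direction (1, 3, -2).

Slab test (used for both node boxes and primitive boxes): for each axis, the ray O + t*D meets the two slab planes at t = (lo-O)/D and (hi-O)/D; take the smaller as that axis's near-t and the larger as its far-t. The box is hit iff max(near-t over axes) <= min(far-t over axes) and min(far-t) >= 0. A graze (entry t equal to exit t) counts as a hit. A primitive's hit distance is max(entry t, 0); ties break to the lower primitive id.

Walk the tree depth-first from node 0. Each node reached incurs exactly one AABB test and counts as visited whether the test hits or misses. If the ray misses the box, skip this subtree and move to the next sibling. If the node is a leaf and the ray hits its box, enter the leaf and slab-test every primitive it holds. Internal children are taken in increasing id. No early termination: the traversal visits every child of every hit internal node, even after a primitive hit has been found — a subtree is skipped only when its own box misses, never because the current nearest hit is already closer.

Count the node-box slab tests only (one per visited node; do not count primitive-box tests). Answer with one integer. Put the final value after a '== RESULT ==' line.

Trace the traversal:
N0 x:[-5,33] y:[8/3,49/3] z:[0,37/2] -> hit [8/3,49/3], descend [3, 8, 9, 10]
  N3 x:[-5,15] y:[8/3,13/3] z:[5,37/2] -> miss, prune
  N8 x:[5,25] y:[14/3,8] z:[0,4] -> miss, prune
  N9 x:[14,33] y:[14,49/3] z:[29/2,18] -> hit [29/2,49/3], descend [2, 7]
    N2 x:[29,33] y:[14,46/3] z:[29/2,16] -> miss, prune
    N7 x:[14,20] y:[43/3,49/3] z:[16,18] -> hit [16,49/3] leaf, test {P5@t=16}
  N10 x:[11,12] y:[37/3,14] z:[5,7] -> miss, prune

Visited [0, 3, 8, 9, 2, 7, 10]. Tests: 7 box, 1 leaf. Nearest: P5.

== RESULT ==
7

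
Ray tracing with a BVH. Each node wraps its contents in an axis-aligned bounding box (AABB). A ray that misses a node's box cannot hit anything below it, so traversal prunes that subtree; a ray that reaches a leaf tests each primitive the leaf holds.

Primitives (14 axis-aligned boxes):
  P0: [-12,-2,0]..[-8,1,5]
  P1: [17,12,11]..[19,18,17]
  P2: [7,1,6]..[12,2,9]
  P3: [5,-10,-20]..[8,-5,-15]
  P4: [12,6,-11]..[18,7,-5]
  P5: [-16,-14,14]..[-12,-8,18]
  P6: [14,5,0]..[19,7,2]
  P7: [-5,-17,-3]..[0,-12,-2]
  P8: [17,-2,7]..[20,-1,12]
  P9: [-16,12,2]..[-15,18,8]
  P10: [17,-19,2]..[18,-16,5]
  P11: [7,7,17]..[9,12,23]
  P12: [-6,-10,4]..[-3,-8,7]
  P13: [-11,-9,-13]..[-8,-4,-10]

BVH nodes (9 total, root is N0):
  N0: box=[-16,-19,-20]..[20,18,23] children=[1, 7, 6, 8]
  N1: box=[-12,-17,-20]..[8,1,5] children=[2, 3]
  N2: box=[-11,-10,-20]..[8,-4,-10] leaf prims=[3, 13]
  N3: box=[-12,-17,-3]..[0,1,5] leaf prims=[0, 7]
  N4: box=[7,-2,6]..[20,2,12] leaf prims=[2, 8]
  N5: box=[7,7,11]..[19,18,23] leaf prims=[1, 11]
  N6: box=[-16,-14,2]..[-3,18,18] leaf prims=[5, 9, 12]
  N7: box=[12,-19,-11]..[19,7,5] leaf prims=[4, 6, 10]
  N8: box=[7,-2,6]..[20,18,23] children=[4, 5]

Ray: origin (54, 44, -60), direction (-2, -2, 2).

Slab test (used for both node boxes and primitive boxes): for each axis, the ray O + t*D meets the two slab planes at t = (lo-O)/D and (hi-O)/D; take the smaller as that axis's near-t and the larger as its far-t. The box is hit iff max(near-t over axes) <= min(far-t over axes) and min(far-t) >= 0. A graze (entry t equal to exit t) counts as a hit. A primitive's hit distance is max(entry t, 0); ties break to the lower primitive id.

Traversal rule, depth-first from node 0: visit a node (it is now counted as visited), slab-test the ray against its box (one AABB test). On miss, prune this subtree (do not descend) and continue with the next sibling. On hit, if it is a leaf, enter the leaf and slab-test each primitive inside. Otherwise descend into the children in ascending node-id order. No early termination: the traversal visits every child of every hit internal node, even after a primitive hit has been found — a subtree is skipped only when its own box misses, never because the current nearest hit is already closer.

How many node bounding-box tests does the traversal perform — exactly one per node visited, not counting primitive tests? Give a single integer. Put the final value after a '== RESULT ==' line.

Walk:
N0 x:[17,35] y:[13,63/2] z:[20,83/2] -> hit [20,63/2], descend [1, 6, 7, 8]
  N1 x:[23,33] y:[43/2,61/2] z:[20,65/2] -> hit [23,61/2], descend [2, 3]
    N2 x:[23,65/2] y:[24,27] z:[20,25] -> hit [24,25] leaf, test {P3(miss), P13(miss)}
    N3 x:[27,33] y:[43/2,61/2] z:[57/2,65/2] -> hit [57/2,61/2] leaf, test {P0(miss), P7@t=57/2}
  N6 x:[57/2,35] y:[13,29] z:[31,39] -> miss, prune
  N7 x:[35/2,21] y:[37/2,63/2] z:[49/2,65/2] -> miss, prune
  N8 x:[17,47/2] y:[13,23] z:[33,83/2] -> miss, prune

Visited [0, 1, 2, 3, 6, 7, 8]. Tests: 7 box, 2 leaf. Nearest: P7.

== RESULT ==
7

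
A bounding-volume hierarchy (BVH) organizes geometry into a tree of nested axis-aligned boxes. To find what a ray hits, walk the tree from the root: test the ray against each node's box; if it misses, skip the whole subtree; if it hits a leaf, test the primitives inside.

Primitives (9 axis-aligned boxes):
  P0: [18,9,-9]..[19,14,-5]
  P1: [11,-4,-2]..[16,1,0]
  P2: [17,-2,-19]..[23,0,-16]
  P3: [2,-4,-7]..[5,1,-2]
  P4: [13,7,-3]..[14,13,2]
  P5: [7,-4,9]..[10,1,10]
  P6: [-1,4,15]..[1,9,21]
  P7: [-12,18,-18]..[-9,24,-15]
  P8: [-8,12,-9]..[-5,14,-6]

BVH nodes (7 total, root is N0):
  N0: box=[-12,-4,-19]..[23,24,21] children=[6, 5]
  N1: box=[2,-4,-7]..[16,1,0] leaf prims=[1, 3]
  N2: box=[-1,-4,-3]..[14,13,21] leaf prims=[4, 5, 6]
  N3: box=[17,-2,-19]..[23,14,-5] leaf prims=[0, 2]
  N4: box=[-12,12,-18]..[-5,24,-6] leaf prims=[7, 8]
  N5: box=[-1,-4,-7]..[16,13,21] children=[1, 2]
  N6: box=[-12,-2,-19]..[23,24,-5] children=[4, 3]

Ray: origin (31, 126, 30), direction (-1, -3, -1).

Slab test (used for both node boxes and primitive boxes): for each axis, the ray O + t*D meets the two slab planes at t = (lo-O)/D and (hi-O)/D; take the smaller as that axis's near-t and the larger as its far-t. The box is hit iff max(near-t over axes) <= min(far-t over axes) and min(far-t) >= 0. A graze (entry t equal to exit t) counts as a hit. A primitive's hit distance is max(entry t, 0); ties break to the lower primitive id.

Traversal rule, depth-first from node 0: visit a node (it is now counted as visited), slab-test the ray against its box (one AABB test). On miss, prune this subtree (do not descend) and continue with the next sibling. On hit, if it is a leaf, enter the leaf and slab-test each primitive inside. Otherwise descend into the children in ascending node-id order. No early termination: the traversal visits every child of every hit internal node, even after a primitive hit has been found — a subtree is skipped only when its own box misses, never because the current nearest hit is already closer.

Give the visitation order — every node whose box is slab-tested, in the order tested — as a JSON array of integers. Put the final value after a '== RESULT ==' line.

Trace the traversal:
N0 x:[8,43] y:[34,130/3] z:[9,49] -> hit [34,43], descend [5, 6]
  N5 x:[15,32] y:[113/3,130/3] z:[9,37] -> miss, prune
  N6 x:[8,43] y:[34,128/3] z:[35,49] -> hit [35,128/3], descend [3, 4]
    N3 x:[8,14] y:[112/3,128/3] z:[35,49] -> miss, prune
    N4 x:[36,43] y:[34,38] z:[36,48] -> hit [36,38] leaf, test {P7(miss), P8@t=112/3}

order=[0, 5, 6, 3, 4]  |boxes|=5  |leaves|=1  hit=P8

== RESULT ==
[0, 5, 6, 3, 4]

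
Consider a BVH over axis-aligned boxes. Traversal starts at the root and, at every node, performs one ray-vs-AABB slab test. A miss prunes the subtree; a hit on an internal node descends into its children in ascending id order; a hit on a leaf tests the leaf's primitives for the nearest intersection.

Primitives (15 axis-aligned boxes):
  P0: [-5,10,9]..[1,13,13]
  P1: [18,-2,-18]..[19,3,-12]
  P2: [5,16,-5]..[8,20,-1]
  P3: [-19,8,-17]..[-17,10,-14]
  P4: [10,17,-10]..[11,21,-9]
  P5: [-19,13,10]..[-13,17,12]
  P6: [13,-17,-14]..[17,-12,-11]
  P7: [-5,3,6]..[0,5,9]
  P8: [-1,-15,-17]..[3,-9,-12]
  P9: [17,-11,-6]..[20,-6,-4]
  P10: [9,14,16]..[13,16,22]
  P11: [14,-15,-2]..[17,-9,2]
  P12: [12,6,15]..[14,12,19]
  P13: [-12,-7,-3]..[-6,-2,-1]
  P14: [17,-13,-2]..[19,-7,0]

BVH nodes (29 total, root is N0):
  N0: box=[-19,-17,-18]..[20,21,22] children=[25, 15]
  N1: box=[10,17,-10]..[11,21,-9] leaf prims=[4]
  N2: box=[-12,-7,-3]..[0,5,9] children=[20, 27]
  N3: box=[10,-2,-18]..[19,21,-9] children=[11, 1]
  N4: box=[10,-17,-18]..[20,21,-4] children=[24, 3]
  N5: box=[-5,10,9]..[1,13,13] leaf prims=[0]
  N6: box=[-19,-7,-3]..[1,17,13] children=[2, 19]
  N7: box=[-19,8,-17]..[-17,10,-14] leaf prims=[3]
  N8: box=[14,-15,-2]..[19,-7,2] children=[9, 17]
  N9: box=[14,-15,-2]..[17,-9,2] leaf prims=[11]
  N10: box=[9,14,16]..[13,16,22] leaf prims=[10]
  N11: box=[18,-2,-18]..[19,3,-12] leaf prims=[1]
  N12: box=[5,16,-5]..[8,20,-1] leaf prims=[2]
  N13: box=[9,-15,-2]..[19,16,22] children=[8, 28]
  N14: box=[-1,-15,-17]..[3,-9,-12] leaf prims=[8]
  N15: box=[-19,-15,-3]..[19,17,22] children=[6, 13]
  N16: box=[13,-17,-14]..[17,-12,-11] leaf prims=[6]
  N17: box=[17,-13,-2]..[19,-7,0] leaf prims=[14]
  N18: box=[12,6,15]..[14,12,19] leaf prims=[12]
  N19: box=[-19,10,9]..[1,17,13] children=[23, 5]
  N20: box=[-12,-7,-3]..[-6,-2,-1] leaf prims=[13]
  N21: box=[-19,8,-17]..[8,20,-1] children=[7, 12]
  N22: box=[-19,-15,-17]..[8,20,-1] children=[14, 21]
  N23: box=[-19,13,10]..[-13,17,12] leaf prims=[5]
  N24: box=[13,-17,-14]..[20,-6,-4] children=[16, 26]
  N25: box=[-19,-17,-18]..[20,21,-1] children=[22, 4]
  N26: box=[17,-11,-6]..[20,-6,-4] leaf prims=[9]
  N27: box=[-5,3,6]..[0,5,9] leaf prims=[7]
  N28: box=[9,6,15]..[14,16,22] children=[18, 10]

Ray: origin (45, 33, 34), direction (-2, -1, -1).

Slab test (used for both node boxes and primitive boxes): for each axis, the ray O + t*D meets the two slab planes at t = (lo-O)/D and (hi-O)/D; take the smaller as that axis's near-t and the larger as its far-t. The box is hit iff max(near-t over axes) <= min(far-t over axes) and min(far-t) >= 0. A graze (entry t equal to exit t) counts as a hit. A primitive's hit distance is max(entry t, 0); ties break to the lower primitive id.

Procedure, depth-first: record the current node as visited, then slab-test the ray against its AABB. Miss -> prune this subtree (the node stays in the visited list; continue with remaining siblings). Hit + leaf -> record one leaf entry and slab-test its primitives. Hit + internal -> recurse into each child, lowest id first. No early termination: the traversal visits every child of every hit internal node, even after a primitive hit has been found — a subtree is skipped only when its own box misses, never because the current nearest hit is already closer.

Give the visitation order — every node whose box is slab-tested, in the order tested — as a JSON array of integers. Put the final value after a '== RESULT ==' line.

Walk:
N0 x:[25/2,32] y:[12,50] z:[12,52] -> hit [25/2,32], descend [15, 25]
  N15 x:[13,32] y:[16,48] z:[12,37] -> hit [16,32], descend [6, 13]
    N6 x:[22,32] y:[16,40] z:[21,37] -> hit [22,32], descend [2, 19]
      N2 x:[45/2,57/2] y:[28,40] z:[25,37] -> hit [28,57/2], descend [20, 27]
        N20 x:[51/2,57/2] y:[35,40] z:[35,37] -> miss, prune
        N27 x:[45/2,25] y:[28,30] z:[25,28] -> miss, prune
      N19 x:[22,32] y:[16,23] z:[21,25] -> hit [22,23], descend [5, 23]
        N5 x:[22,25] y:[20,23] z:[21,25] -> hit [22,23] leaf, test {P0@t=22}
        N23 x:[29,32] y:[16,20] z:[22,24] -> miss, prune
    N13 x:[13,18] y:[17,48] z:[12,36] -> hit [17,18], descend [8, 28]
      N8 x:[13,31/2] y:[40,48] z:[32,36] -> miss, prune
      N28 x:[31/2,18] y:[17,27] z:[12,19] -> hit [17,18], descend [10, 18]
        N10 x:[16,18] y:[17,19] z:[12,18] -> hit [17,18] leaf, test {P10@t=17}
        N18 x:[31/2,33/2] y:[21,27] z:[15,19] -> miss, prune
  N25 x:[25/2,32] y:[12,50] z:[35,52] -> miss, prune

order=[0, 15, 6, 2, 20, 27, 19, 5, 23, 13, 8, 28, 10, 18, 25]  |boxes|=15  |leaves|=2  hit=P10

== RESULT ==
[0, 15, 6, 2, 20, 27, 19, 5, 23, 13, 8, 28, 10, 18, 25]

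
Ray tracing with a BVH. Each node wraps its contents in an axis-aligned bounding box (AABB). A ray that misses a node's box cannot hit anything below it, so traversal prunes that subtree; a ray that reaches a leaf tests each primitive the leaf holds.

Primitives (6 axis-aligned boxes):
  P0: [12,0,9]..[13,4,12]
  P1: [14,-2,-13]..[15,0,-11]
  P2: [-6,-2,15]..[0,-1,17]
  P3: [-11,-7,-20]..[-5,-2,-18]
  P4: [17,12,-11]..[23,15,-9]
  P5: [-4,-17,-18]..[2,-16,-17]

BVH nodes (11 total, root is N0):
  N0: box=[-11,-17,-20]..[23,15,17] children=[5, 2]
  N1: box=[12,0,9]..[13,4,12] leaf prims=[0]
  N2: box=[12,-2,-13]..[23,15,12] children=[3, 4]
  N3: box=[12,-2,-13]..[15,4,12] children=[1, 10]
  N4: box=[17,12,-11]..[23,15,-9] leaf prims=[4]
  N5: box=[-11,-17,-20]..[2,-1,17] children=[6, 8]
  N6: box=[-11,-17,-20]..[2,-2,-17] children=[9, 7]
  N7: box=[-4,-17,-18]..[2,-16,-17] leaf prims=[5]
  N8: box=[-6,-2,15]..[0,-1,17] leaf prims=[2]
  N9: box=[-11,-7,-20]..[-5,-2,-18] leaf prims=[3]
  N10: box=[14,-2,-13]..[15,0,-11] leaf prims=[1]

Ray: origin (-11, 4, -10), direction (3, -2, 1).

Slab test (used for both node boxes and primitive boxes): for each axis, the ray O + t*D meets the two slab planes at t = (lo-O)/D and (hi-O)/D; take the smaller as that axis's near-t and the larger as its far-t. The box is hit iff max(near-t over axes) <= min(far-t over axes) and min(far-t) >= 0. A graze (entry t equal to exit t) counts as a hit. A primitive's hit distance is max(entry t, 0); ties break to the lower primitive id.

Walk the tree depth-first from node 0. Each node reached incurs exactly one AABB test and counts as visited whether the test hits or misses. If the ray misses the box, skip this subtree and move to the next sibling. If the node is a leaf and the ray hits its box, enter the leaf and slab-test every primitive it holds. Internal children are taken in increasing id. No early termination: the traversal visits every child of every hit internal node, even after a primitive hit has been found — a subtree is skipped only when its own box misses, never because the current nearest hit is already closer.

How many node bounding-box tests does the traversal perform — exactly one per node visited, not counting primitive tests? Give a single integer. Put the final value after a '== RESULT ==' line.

Traverse from the root:
N0 x:[0,34/3] y:[-11/2,21/2] z:[-10,27] -> hit [0,21/2], descend [2, 5]
  N2 x:[23/3,34/3] y:[-11/2,3] z:[-3,22] -> miss, prune
  N5 x:[0,13/3] y:[5/2,21/2] z:[-10,27] -> hit [5/2,13/3], descend [6, 8]
    N6 x:[0,13/3] y:[3,21/2] z:[-10,-7] -> miss, prune
    N8 x:[5/3,11/3] y:[5/2,3] z:[25,27] -> miss, prune

Visited [0, 2, 5, 6, 8]. Tests: 5 box, 0 leaf. Nearest: miss.

== RESULT ==
5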